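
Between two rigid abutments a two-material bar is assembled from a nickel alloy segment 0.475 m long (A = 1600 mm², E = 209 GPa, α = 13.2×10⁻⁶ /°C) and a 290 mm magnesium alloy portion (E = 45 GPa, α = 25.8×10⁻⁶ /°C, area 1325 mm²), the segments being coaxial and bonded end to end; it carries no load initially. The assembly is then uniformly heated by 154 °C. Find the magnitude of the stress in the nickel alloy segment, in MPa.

σ ≈ 211 MPa (compressive)

Free thermal expansion of the whole bar: Σ αᵢΔT Lᵢ = 13.2×10⁻⁶×154×475 + 25.8×10⁻⁶×154×290 = 2.118 mm.
Since the ends are fixed, an axial force P builds up, equal in every segment, with P · Σ Lᵢ/(AᵢEᵢ) = δ_free.
The series flexibility is Σ Lᵢ/(AᵢEᵢ) = 475/(1600×209×10³) + 290/(1325×45×10³) = 6.284×10⁻⁶ mm/N.
So P = 2.118 / 6.284×10⁻⁶ = 337 kN, compressive.
σ_{nickel alloy} = P / A = 337000 / 1600 = 210.6 MPa.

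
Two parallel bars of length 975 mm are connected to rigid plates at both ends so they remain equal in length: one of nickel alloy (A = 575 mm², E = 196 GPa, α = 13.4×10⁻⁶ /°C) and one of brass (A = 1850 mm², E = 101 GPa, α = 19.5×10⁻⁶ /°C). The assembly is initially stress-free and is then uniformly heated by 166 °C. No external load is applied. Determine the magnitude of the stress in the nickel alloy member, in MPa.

Equilibrium of a rigid end plate with no external load gives equal and opposite internal forces ±P in the two members. Since α_{brass} > α_{nickel alloy}, heating drives the brass into compression and the nickel alloy into tension.
Setting the final lengths equal and cancelling L: (α₁ − α₂)ΔT = P/(A₁E₁) + P/(A₂E₂).
|α₁ − α₂|·ΔT = 6.1×10⁻⁶ × 166 = 0.001013.
1/(A₁E₁) + 1/(A₂E₂) = 1/(575×196×10³) + 1/(1850×101×10³) = 1.423×10⁻⁸ N⁻¹.
So P = 0.001013 / 1.423×10⁻⁸ = 71.18 kN.
σ_{nickel alloy} = P/A₁ = 71180/575 = 123.8 MPa, tensile.

σ ≈ 124 MPa (tensile)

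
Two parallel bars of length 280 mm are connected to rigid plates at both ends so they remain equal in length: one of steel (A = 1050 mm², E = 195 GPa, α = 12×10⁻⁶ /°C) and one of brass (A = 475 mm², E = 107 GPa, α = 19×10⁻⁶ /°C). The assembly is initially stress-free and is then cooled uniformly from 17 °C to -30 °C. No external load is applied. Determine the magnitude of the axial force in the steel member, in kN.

Both members must finish at the same length. With the larger α, the brass tends to over-contract; the plates restrain it, putting the brass in tension and the steel in compression. With no external load the two internal forces are equal and opposite, magnitude P.
Compatibility of the two members (thermal + elastic change equal): (α₁ − α₂)ΔT = P·[1/(A₁E₁) + 1/(A₂E₂)].
|α₁ − α₂|·ΔT = 7×10⁻⁶ × 47 = 0.000329.
1/(A₁E₁) + 1/(A₂E₂) = 1/(1050×195×10³) + 1/(475×107×10³) = 2.456×10⁻⁸ N⁻¹.
P = 0.000329 / 2.456×10⁻⁸ = 13400 N = 13.4 kN.

P ≈ 13.4 kN (compressive in the steel)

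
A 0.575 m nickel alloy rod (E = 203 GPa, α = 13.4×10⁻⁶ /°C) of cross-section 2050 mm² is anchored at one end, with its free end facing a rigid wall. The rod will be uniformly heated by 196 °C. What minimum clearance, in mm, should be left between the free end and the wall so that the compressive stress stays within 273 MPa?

g ≈ 0.737 mm

Free expansion if unrestrained: δ_free = αΔT L = 13.4×10⁻⁶ × 196 × 575 = 1.51 mm.
At the allowable stress the elastic shortening the wall may impose is σL/E = 273 × 575 / (203×10³) = 0.7733 mm.
The gap must absorb the remainder: g_min = 1.51 − 0.7733 = 0.7369 mm.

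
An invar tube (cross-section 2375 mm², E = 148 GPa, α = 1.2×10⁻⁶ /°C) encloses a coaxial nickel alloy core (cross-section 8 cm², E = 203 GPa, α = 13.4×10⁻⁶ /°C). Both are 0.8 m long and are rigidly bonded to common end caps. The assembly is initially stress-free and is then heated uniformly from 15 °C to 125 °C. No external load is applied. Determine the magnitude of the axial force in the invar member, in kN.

P ≈ 149 kN (tensile in the invar)

The nickel alloy has the larger α, so on heating it would change length more than the invar if both were free. The rigid plates force a common final length, so the nickel alloy is put into compression and the invar into tension, with equal and opposite forces P (no external load).
Setting the final lengths equal and cancelling L: (α₁ − α₂)ΔT = P/(A₁E₁) + P/(A₂E₂).
|α₁ − α₂|·ΔT = 12.2×10⁻⁶ × 110 = 0.001342.
1/(A₁E₁) + 1/(A₂E₂) = 1/(2375×148×10³) + 1/(800×203×10³) = 9.003×10⁻⁹ N⁻¹.
So P = 0.001342 / 9.003×10⁻⁹ = 149.1 kN.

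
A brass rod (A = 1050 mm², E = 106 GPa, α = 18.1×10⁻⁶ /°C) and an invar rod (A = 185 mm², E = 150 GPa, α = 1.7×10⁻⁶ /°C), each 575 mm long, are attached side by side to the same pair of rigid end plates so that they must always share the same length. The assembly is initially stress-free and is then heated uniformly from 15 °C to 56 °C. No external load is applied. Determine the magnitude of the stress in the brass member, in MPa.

σ ≈ 14.2 MPa (compressive)

Equilibrium of a rigid end plate with no external load gives equal and opposite internal forces ±P in the two members. Since α_{brass} > α_{invar}, heating drives the brass into compression and the invar into tension.
Compatibility of the two members (thermal + elastic change equal): (α₁ − α₂)ΔT = P·[1/(A₁E₁) + 1/(A₂E₂)].
|α₁ − α₂|·ΔT = 16.4×10⁻⁶ × 41 = 0.0006724.
1/(A₁E₁) + 1/(A₂E₂) = 1/(1050×106×10³) + 1/(185×150×10³) = 4.502×10⁻⁸ N⁻¹.
So P = 0.0006724 / 4.502×10⁻⁸ = 14.94 kN.
σ_{brass} = P/A₁ = 14940/1050 = 14.22 MPa, compressive.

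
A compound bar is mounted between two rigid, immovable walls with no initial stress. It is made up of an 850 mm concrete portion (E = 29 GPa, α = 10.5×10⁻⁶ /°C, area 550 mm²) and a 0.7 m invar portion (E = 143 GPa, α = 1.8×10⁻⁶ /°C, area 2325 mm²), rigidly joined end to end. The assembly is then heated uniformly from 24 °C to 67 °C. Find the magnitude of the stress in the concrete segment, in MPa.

σ ≈ 14.4 MPa (compressive)

Free thermal expansion of the whole bar: Σ αᵢΔT Lᵢ = 10.5×10⁻⁶×43×850 + 1.8×10⁻⁶×43×700 = 0.438 mm.
The rigid supports impose zero overall length change; the single axial force P common to all segments must satisfy P Σ Lᵢ/(AᵢEᵢ) = δ_free.
Σ Lᵢ/(AᵢEᵢ) = 850/(550×29×10³) + 700/(2325×143×10³) = 5.54×10⁻⁵ mm/N.
So P = 0.438 / 5.54×10⁻⁵ = 7.906 kN, compressive.
σ_{concrete} = P / A = 7906 / 550 = 14.37 MPa.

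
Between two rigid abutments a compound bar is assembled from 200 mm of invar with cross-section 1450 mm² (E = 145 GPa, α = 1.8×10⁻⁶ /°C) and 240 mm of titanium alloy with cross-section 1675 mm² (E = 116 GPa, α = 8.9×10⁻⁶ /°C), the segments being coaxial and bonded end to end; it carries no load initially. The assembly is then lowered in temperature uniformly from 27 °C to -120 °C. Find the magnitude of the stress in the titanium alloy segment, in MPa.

If the supports were absent, the total length change would be Σ αᵢΔT Lᵢ = 1.8×10⁻⁶×147×200 + 8.9×10⁻⁶×147×240 = 0.3669 mm.
Since the ends are fixed, an axial force P builds up, equal in every segment, with P · Σ Lᵢ/(AᵢEᵢ) = δ_free.
The series flexibility is Σ Lᵢ/(AᵢEᵢ) = 200/(1450×145×10³) + 240/(1675×116×10³) = 2.186×10⁻⁶ mm/N.
P = 0.3669 / 2.186×10⁻⁶ = 167800 N = 167.8 kN, tensile.
σ_{titanium alloy} = P / A = 167800 / 1675 = 100.2 MPa.

σ ≈ 100 MPa (tensile)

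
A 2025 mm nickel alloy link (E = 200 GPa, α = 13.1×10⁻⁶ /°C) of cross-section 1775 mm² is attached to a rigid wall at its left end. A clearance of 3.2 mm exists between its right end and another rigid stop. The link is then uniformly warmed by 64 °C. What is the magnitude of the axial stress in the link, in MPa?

Free thermal elongation = αΔT L = 13.1×10⁻⁶ × 64 × 2025 = 1.698 mm.
Since δ_free = 1.7 mm is less than the 3.2 mm gap, the link never touches the wall. No axial force develops.

σ ≈ 0 MPa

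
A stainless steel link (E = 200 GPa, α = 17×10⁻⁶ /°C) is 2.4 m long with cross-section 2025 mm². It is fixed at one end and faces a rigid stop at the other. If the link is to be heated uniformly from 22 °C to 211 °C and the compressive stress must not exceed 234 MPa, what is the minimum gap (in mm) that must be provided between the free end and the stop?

With no wall the link would lengthen by αΔT L = 17×10⁻⁶ × 189 × 2400 = 7.711 mm.
At the allowable stress the elastic shortening the wall may impose is σL/E = 234 × 2400 / (200×10³) = 2.808 mm.
So the gap has to take up the difference, g_min = δ_free − σL/E = 7.711 − 2.808 = 4.903 mm.

g ≈ 4.9 mm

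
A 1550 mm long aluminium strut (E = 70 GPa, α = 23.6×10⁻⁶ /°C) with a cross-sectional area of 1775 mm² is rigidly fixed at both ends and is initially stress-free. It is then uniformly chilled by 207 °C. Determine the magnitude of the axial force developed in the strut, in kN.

P ≈ 607 kN (tensile)

With zero net strain, σ = E·αΔT = 70 GPa × 23.6×10⁻⁶ × 207 = 342 MPa.
P = AEαΔT = 1775 × 70×10³ × 23.6×10⁻⁶ × 207 = 607 kN (tensile).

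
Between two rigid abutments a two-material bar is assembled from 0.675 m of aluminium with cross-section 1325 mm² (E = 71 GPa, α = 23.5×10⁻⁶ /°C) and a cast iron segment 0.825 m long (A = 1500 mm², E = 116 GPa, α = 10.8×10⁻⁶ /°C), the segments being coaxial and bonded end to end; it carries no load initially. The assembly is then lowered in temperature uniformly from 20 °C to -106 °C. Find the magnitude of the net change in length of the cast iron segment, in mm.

|ΔL| ≈ 0.119 mm

With the walls removed the bar would change length by δ_free = Σ αᵢΔT Lᵢ = 23.5×10⁻⁶×126×675 + 10.8×10⁻⁶×126×825 = 3.121 mm.
The walls prevent any net length change, so an axial force P (same in every segment) develops. Compatibility: P · Σ Lᵢ/(AᵢEᵢ) = δ_free.
The series flexibility is Σ Lᵢ/(AᵢEᵢ) = 675/(1325×71×10³) + 825/(1500×116×10³) = 1.192×10⁻⁵ mm/N.
Hence P = δ_free / Σ(L/AE) = 3.121/1.192×10⁻⁵ = 261.9 kN (tensile).
For the cast iron segment, free thermal change = 10.8×10⁻⁶×126×825 = 1.123 mm and elastic change from P = 261900×825/(1500×116×10³) = 1.242 mm; these oppose, so the net change is 0.119 mm (segment lengthens).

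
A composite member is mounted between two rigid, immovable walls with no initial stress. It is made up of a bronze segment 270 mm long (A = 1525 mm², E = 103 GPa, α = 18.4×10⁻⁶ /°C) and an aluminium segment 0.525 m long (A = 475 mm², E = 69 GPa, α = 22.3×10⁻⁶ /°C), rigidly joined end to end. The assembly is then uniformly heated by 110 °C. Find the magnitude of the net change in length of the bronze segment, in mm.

|ΔL| ≈ 0.369 mm

If the supports were absent, the total length change would be Σ αᵢΔT Lᵢ = 18.4×10⁻⁶×110×270 + 22.3×10⁻⁶×110×525 = 1.834 mm.
Since the ends are fixed, an axial force P builds up, equal in every segment, with P · Σ Lᵢ/(AᵢEᵢ) = δ_free.
The series flexibility is Σ Lᵢ/(AᵢEᵢ) = 270/(1525×103×10³) + 525/(475×69×10³) = 1.774×10⁻⁵ mm/N.
So P = 1.834 / 1.774×10⁻⁵ = 103.4 kN, compressive.
For the bronze segment, free thermal change = 18.4×10⁻⁶×110×270 = 0.5465 mm and elastic change from P = 103400×270/(1525×103×10³) = 0.1778 mm; these oppose, so the net change is 0.369 mm (segment lengthens).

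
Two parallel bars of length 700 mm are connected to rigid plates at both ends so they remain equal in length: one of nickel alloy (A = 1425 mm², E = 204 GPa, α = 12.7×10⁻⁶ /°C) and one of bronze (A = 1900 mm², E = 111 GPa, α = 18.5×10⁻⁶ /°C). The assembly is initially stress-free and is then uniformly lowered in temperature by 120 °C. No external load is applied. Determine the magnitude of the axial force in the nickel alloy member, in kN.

Both members must finish at the same length. With the larger α, the bronze tends to over-contract; the plates restrain it, putting the bronze in tension and the nickel alloy in compression. With no external load the two internal forces are equal and opposite, magnitude P.
Setting the final lengths equal and cancelling L: (α₁ − α₂)ΔT = P/(A₁E₁) + P/(A₂E₂).
|α₁ − α₂|·ΔT = 5.8×10⁻⁶ × 120 = 0.000696.
1/(A₁E₁) + 1/(A₂E₂) = 1/(1425×204×10³) + 1/(1900×111×10³) = 8.182×10⁻⁹ N⁻¹.
So P = 0.000696 / 8.182×10⁻⁹ = 85.07 kN.

P ≈ 85.1 kN (compressive in the nickel alloy)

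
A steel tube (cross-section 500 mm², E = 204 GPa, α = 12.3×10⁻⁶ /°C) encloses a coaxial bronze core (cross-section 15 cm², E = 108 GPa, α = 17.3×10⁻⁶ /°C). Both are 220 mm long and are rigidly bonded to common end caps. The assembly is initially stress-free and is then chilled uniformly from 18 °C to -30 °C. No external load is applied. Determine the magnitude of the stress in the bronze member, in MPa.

Equilibrium of a rigid end plate with no external load gives equal and opposite internal forces ±P in the two members. Since α_{bronze} > α_{steel}, cooling drives the bronze into tension and the steel into compression.
Compatibility of the two members (thermal + elastic change equal): (α₁ − α₂)ΔT = P·[1/(A₁E₁) + 1/(A₂E₂)].
|α₁ − α₂|·ΔT = 5×10⁻⁶ × 48 = 0.00024.
1/(A₁E₁) + 1/(A₂E₂) = 1/(500×204×10³) + 1/(1500×108×10³) = 1.598×10⁻⁸ N⁻¹.
P = 0.00024 / 1.598×10⁻⁸ = 15020 N = 15.02 kN.
σ_{bronze} = P/A₂ = 15020/1500 = 10.01 MPa, tensile.

σ ≈ 10 MPa (tensile)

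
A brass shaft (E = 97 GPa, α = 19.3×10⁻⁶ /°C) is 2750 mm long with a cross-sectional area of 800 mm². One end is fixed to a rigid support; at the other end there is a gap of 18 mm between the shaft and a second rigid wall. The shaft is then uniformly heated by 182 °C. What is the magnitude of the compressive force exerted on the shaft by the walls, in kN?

If the wall were absent the shaft would grow by αΔT L = 19.3×10⁻⁶ × 182 × 2750 = 9.66 mm.
Since δ_free = 9.66 mm is less than the 18 mm gap, the shaft never touches the wall. No axial force develops.

P ≈ 0 kN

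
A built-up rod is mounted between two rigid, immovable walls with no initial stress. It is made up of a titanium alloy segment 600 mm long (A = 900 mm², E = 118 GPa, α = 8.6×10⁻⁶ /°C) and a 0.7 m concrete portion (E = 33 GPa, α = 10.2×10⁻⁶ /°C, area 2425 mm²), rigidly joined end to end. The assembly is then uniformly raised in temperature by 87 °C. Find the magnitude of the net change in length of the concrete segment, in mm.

Free thermal expansion of the whole bar: Σ αᵢΔT Lᵢ = 8.6×10⁻⁶×87×600 + 10.2×10⁻⁶×87×700 = 1.07 mm.
The walls prevent any net length change, so an axial force P (same in every segment) develops. Compatibility: P · Σ Lᵢ/(AᵢEᵢ) = δ_free.
Σ Lᵢ/(AᵢEᵢ) = 600/(900×118×10³) + 700/(2425×33×10³) = 1.44×10⁻⁵ mm/N.
Hence P = δ_free / Σ(L/AE) = 1.07/1.44×10⁻⁵ = 74.33 kN (compressive).
For the concrete segment, free thermal change = 10.2×10⁻⁶×87×700 = 0.6212 mm and elastic change from P = 74330×700/(2425×33×10³) = 0.6502 mm; these oppose, so the net change is 0.029 mm (segment shortens).

|ΔL| ≈ 0.029 mm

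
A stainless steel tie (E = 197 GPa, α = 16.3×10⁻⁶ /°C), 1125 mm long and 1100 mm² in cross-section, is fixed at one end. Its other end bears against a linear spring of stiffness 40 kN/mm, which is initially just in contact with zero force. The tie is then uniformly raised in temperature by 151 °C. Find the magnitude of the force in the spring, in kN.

P ≈ 91.7 kN

Free thermal expansion: δ_free = αΔT L = 16.3×10⁻⁶ × 151 × 1125 = 2.769 mm.
Let P be the compressive force at the spring. The tie shortens elastically by PL/(AE) and the spring compresses by P/k; together these equal δ_free.
P [ L/(AE) + 1/k ] = δ_free → P [ 1125/(1100×197×10³) + 1/(40×10³) ] = 2.769.
P = 2.769 / 3.019×10⁻⁵ = 91710 N.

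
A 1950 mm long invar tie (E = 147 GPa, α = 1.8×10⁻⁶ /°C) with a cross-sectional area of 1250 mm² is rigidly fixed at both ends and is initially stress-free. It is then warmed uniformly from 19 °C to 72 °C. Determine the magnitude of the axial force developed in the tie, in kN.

The ends cannot move, so σ = EαΔT = 147×10³ × 1.8×10⁻⁶ × 53 = 14.02 MPa.
Axial force P = σA = 14.02 × 1250 = 17530 N = 17.53 kN, compressive.

P ≈ 17.5 kN (compressive)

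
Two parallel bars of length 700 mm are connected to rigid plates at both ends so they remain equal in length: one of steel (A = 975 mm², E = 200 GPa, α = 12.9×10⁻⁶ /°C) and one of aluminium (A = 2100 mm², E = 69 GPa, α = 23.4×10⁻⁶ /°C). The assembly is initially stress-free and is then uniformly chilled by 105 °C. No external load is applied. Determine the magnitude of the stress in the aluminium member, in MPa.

σ ≈ 43.6 MPa (tensile)

Equilibrium of a rigid end plate with no external load gives equal and opposite internal forces ±P in the two members. Since α_{aluminium} > α_{steel}, cooling drives the aluminium into tension and the steel into compression.
Compatibility of the two members (thermal + elastic change equal): (α₁ − α₂)ΔT = P·[1/(A₁E₁) + 1/(A₂E₂)].
|α₁ − α₂|·ΔT = 10.5×10⁻⁶ × 105 = 0.001102.
1/(A₁E₁) + 1/(A₂E₂) = 1/(975×200×10³) + 1/(2100×69×10³) = 1.203×10⁻⁸ N⁻¹.
P = 0.001102 / 1.203×10⁻⁸ = 91650 N = 91.65 kN.
σ_{aluminium} = P/A₂ = 91650/2100 = 43.64 MPa, tensile.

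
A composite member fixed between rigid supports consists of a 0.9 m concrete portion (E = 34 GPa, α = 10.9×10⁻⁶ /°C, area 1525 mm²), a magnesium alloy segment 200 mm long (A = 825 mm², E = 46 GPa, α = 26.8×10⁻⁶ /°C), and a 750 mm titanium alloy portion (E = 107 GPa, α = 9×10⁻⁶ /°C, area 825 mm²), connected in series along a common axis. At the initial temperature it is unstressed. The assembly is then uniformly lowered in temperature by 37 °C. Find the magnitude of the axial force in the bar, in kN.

Free thermal contraction of the whole bar: Σ αᵢΔT Lᵢ = 10.9×10⁻⁶×37×900 + 26.8×10⁻⁶×37×200 + 9×10⁻⁶×37×750 = 0.811 mm.
The walls prevent any net length change, so an axial force P (same in every segment) develops. Compatibility: P · Σ Lᵢ/(AᵢEᵢ) = δ_free.
The series flexibility is Σ Lᵢ/(AᵢEᵢ) = 900/(1525×34×10³) + 200/(825×46×10³) + 750/(825×107×10³) = 3.112×10⁻⁵ mm/N.
Hence P = δ_free / Σ(L/AE) = 0.811/3.112×10⁻⁵ = 26.06 kN (tensile).

P ≈ 26.1 kN (tensile)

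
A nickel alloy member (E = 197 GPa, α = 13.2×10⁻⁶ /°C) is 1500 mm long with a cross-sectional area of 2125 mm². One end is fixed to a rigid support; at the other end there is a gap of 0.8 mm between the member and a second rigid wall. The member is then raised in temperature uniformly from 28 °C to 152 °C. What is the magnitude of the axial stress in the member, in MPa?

Unrestrained expansion: δ_free = αΔT L = 13.2×10⁻⁶ × 124 × 1500 = 2.455 mm.
This exceeds the 0.8 mm gap, so the wall pushes back. The portion of expansion that must be recovered elastically is δ_free − gap = 2.455 − 0.8 = 1.655 mm.
Compatibility: PL/(AE) = 1.655 mm, so σ = P/A = E × (1.655/1500) = 217.4 MPa.

σ ≈ 217 MPa (compressive)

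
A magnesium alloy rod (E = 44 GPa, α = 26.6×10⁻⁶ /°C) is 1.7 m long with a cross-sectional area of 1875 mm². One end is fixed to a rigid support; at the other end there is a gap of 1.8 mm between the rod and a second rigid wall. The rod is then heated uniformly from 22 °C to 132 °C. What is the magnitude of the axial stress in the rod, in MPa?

σ ≈ 82.2 MPa (compressive)

Free thermal elongation = αΔT L = 26.6×10⁻⁶ × 110 × 1700 = 4.974 mm.
The gap closes (δ_free > 1.8 mm) and the wall then resists a further 4.974 − 1.8 = 3.174 mm of expansion.
Compatibility: PL/(AE) = 3.174 mm, so σ = P/A = E × (3.174/1700) = 82.16 MPa.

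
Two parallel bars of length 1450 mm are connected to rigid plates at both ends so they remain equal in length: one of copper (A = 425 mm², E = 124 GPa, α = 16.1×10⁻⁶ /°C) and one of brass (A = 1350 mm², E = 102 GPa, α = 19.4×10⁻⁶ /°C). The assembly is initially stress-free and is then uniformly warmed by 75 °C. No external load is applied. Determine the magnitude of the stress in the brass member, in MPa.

σ ≈ 6.99 MPa (compressive)

Both members must finish at the same length. With the larger α, the brass tends to over-expand; the plates restrain it, putting the brass in compression and the copper in tension. With no external load the two internal forces are equal and opposite, magnitude P.
Equating the net (thermal + elastic) strains gives |α₁ − α₂|·ΔT = P·[1/(A₁E₁) + 1/(A₂E₂)].
|α₁ − α₂|·ΔT = 3.3×10⁻⁶ × 75 = 0.0002475.
1/(A₁E₁) + 1/(A₂E₂) = 1/(425×124×10³) + 1/(1350×102×10³) = 2.624×10⁻⁸ N⁻¹.
P = 0.0002475 / 2.624×10⁻⁸ = 9433 N = 9.433 kN.
σ_{brass} = P/A₂ = 9433/1350 = 6.987 MPa, compressive.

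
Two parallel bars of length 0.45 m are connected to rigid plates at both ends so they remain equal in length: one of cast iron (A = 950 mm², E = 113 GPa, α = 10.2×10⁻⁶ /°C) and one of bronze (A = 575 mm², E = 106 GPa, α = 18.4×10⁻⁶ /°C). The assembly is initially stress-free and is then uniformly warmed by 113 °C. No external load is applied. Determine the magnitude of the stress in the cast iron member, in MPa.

σ ≈ 37.9 MPa (tensile)

The bronze has the larger α, so on heating it would change length more than the cast iron if both were free. The rigid plates force a common final length, so the bronze is put into compression and the cast iron into tension, with equal and opposite forces P (no external load).
Compatibility of the two members (thermal + elastic change equal): (α₁ − α₂)ΔT = P·[1/(A₁E₁) + 1/(A₂E₂)].
|α₁ − α₂|·ΔT = 8.2×10⁻⁶ × 113 = 0.0009266.
1/(A₁E₁) + 1/(A₂E₂) = 1/(950×113×10³) + 1/(575×106×10³) = 2.572×10⁻⁸ N⁻¹.
P = 0.0009266 / 2.572×10⁻⁸ = 36020 N = 36.02 kN.
σ_{cast iron} = P/A₁ = 36020/950 = 37.92 MPa, tensile.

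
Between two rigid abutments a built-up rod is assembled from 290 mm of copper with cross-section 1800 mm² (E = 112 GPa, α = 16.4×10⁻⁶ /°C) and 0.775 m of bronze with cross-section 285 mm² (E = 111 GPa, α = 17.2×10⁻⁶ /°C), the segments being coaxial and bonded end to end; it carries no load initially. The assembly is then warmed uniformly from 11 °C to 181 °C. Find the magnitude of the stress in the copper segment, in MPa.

If the supports were absent, the total length change would be Σ αᵢΔT Lᵢ = 16.4×10⁻⁶×170×290 + 17.2×10⁻⁶×170×775 = 3.075 mm.
Since the ends are fixed, an axial force P builds up, equal in every segment, with P · Σ Lᵢ/(AᵢEᵢ) = δ_free.
Σ Lᵢ/(AᵢEᵢ) = 290/(1800×112×10³) + 775/(285×111×10³) = 2.594×10⁻⁵ mm/N.
Hence P = δ_free / Σ(L/AE) = 3.075/2.594×10⁻⁵ = 118.5 kN (compressive).
σ_{copper} = P / A = 118500 / 1800 = 65.86 MPa.

σ ≈ 65.9 MPa (compressive)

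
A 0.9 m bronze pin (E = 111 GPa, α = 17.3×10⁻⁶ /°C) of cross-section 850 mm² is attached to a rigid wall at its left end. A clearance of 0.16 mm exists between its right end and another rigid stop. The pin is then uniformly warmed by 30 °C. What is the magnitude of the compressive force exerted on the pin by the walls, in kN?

P ≈ 32.2 kN

Unrestrained expansion: δ_free = αΔT L = 17.3×10⁻⁶ × 30 × 900 = 0.4671 mm.
The gap closes (δ_free > 0.16 mm) and the wall then resists a further 0.4671 − 0.16 = 0.3071 mm of expansion.
Compatibility: PL/(AE) = 0.3071 mm, so σ = P/A = E × (0.3071/900) = 37.88 MPa.
Force on the wall = σA = 37.88 × 850 mm² = 32.19 kN.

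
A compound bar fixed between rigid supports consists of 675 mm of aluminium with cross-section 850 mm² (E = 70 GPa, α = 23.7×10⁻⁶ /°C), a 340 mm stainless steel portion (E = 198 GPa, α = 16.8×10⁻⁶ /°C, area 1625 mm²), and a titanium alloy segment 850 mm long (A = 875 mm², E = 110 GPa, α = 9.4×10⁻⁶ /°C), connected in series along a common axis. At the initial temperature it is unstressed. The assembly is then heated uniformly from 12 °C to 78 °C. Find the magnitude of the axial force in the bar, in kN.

P ≈ 92.3 kN (compressive)

If the supports were absent, the total length change would be Σ αᵢΔT Lᵢ = 23.7×10⁻⁶×66×675 + 16.8×10⁻⁶×66×340 + 9.4×10⁻⁶×66×850 = 1.96 mm.
Since the ends are fixed, an axial force P builds up, equal in every segment, with P · Σ Lᵢ/(AᵢEᵢ) = δ_free.
Σ Lᵢ/(AᵢEᵢ) = 675/(850×70×10³) + 340/(1625×198×10³) + 850/(875×110×10³) = 2.123×10⁻⁵ mm/N.
P = 1.96 / 2.123×10⁻⁵ = 92320 N = 92.32 kN, compressive.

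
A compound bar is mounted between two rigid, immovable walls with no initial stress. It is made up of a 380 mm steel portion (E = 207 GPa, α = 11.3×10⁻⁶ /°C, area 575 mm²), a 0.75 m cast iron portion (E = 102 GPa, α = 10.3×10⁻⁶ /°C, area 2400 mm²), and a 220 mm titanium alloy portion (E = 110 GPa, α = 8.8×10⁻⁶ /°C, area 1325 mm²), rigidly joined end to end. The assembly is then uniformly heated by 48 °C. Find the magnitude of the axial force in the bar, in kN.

P ≈ 86.3 kN (compressive)

With the walls removed the bar would change length by δ_free = Σ αᵢΔT Lᵢ = 11.3×10⁻⁶×48×380 + 10.3×10⁻⁶×48×750 + 8.8×10⁻⁶×48×220 = 0.6698 mm.
The walls prevent any net length change, so an axial force P (same in every segment) develops. Compatibility: P · Σ Lᵢ/(AᵢEᵢ) = δ_free.
Σ Lᵢ/(AᵢEᵢ) = 380/(575×207×10³) + 750/(2400×102×10³) + 220/(1325×110×10³) = 7.766×10⁻⁶ mm/N.
So P = 0.6698 / 7.766×10⁻⁶ = 86.26 kN, compressive.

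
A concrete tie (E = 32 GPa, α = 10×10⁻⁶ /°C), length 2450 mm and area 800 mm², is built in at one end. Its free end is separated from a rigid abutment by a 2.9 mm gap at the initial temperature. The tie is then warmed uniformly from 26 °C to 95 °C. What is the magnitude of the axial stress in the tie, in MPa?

Unrestrained expansion: δ_free = αΔT L = 10×10⁻⁶ × 69 × 2450 = 1.69 mm.
Since δ_free = 1.69 mm is less than the 2.9 mm gap, the tie never touches the wall. No axial force develops.

σ ≈ 0 MPa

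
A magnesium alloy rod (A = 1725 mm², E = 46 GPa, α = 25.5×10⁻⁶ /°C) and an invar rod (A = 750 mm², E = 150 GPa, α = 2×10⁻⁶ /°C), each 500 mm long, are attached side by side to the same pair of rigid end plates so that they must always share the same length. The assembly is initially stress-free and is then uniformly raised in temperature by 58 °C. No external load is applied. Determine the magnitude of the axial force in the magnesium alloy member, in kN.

P ≈ 63.4 kN (compressive in the magnesium alloy)

The magnesium alloy has the larger α, so on heating it would change length more than the invar if both were free. The rigid plates force a common final length, so the magnesium alloy is put into compression and the invar into tension, with equal and opposite forces P (no external load).
Equating the net (thermal + elastic) strains gives |α₁ − α₂|·ΔT = P·[1/(A₁E₁) + 1/(A₂E₂)].
|α₁ − α₂|·ΔT = 23.5×10⁻⁶ × 58 = 0.001363.
1/(A₁E₁) + 1/(A₂E₂) = 1/(1725×46×10³) + 1/(750×150×10³) = 2.149×10⁻⁸ N⁻¹.
P = 0.001363 / 2.149×10⁻⁸ = 63420 N = 63.42 kN.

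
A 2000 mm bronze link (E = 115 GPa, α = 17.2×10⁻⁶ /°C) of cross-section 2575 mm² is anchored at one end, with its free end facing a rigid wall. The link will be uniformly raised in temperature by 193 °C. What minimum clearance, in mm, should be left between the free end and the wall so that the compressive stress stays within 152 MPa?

With no wall the link would lengthen by αΔT L = 17.2×10⁻⁶ × 193 × 2000 = 6.639 mm.
At the allowable stress the elastic shortening the wall may impose is σL/E = 152 × 2000 / (115×10³) = 2.643 mm.
The gap must absorb the remainder: g_min = 6.639 − 2.643 = 3.996 mm.

g ≈ 4 mm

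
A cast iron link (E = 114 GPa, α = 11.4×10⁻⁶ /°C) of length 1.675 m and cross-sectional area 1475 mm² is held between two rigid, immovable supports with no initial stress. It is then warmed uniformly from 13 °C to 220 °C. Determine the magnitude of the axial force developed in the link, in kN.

The ends cannot move, so σ = EαΔT = 114×10³ × 11.4×10⁻⁶ × 207 = 269 MPa.
Axial force P = σA = 269 × 1475 = 396800 N = 396.8 kN, compressive.

P ≈ 397 kN (compressive)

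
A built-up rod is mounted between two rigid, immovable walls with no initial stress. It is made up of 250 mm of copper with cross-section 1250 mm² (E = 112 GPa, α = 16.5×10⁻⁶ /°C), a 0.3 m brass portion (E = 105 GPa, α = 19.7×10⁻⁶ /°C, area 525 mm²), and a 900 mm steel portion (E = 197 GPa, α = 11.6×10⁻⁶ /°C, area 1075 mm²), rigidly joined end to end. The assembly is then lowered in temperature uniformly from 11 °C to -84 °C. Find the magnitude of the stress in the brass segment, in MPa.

With the walls removed the bar would change length by δ_free = Σ αᵢΔT Lᵢ = 16.5×10⁻⁶×95×250 + 19.7×10⁻⁶×95×300 + 11.6×10⁻⁶×95×900 = 1.945 mm.
Since the ends are fixed, an axial force P builds up, equal in every segment, with P · Σ Lᵢ/(AᵢEᵢ) = δ_free.
Σ Lᵢ/(AᵢEᵢ) = 250/(1250×112×10³) + 300/(525×105×10³) + 900/(1075×197×10³) = 1.148×10⁻⁵ mm/N.
Hence P = δ_free / Σ(L/AE) = 1.945/1.148×10⁻⁵ = 169.5 kN (tensile).
σ_{brass} = P / A = 169500 / 525 = 322.8 MPa.

σ ≈ 323 MPa (tensile)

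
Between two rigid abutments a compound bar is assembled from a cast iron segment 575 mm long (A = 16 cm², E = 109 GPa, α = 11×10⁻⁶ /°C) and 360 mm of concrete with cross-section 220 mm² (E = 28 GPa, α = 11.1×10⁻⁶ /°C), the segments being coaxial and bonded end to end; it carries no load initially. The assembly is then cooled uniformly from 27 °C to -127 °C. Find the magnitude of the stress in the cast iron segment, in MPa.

σ ≈ 16.1 MPa (tensile)

Free thermal contraction of the whole bar: Σ αᵢΔT Lᵢ = 11×10⁻⁶×154×575 + 11.1×10⁻⁶×154×360 = 1.589 mm.
Since the ends are fixed, an axial force P builds up, equal in every segment, with P · Σ Lᵢ/(AᵢEᵢ) = δ_free.
The series flexibility is Σ Lᵢ/(AᵢEᵢ) = 575/(1600×109×10³) + 360/(220×28×10³) = 6.174×10⁻⁵ mm/N.
So P = 1.589 / 6.174×10⁻⁵ = 25.74 kN, tensile.
σ_{cast iron} = P / A = 25740 / 1600 = 16.09 MPa.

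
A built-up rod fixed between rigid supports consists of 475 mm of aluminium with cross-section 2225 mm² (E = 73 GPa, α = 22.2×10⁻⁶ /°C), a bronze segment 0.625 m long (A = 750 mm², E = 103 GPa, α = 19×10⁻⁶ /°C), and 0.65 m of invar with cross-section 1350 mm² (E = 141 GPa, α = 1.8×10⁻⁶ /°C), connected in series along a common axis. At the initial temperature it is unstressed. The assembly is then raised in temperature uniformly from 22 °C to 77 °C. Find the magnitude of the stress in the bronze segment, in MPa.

σ ≈ 120 MPa (compressive)

With the walls removed the bar would change length by δ_free = Σ αᵢΔT Lᵢ = 22.2×10⁻⁶×55×475 + 19×10⁻⁶×55×625 + 1.8×10⁻⁶×55×650 = 1.297 mm.
The walls prevent any net length change, so an axial force P (same in every segment) develops. Compatibility: P · Σ Lᵢ/(AᵢEᵢ) = δ_free.
Σ Lᵢ/(AᵢEᵢ) = 475/(2225×73×10³) + 625/(750×103×10³) + 650/(1350×141×10³) = 1.443×10⁻⁵ mm/N.
So P = 1.297 / 1.443×10⁻⁵ = 89.91 kN, compressive.
σ_{bronze} = P / A = 89910 / 750 = 119.9 MPa.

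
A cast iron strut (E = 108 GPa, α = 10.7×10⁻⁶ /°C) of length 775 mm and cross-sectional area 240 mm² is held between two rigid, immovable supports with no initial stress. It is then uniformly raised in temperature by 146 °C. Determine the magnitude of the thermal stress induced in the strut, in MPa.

Because both ends are immovable the net strain is zero, and the suppressed thermal strain is αΔT = 10.7×10⁻⁶ × 146 = 1562.2×10⁻⁶.
The stress required to suppress this strain is σ = Eε = 108×10³ × 1562.2×10⁻⁶ = 168.7 MPa, compressive since the strut is trying to expand.

σ ≈ 169 MPa (compressive)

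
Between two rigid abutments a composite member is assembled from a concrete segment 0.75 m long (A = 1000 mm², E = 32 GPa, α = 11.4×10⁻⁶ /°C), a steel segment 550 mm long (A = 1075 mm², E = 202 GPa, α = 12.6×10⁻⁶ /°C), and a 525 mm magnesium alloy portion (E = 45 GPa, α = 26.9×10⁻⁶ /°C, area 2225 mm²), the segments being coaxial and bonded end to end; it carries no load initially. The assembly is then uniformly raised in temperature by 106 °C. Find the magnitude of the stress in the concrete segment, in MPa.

Free thermal expansion of the whole bar: Σ αᵢΔT Lᵢ = 11.4×10⁻⁶×106×750 + 12.6×10⁻⁶×106×550 + 26.9×10⁻⁶×106×525 = 3.138 mm.
The walls prevent any net length change, so an axial force P (same in every segment) develops. Compatibility: P · Σ Lᵢ/(AᵢEᵢ) = δ_free.
Σ Lᵢ/(AᵢEᵢ) = 750/(1000×32×10³) + 550/(1075×202×10³) + 525/(2225×45×10³) = 3.121×10⁻⁵ mm/N.
P = 3.138 / 3.121×10⁻⁵ = 100500 N = 100.5 kN, compressive.
σ_{concrete} = P / A = 100500 / 1000 = 100.5 MPa.

σ ≈ 101 MPa (compressive)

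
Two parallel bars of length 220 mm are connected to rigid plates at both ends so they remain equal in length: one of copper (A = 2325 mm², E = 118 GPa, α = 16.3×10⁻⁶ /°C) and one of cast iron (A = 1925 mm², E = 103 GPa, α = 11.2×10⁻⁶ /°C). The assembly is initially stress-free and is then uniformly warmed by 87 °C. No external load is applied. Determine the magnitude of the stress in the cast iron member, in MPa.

σ ≈ 26.5 MPa (tensile)

Equilibrium of a rigid end plate with no external load gives equal and opposite internal forces ±P in the two members. Since α_{copper} > α_{cast iron}, heating drives the copper into compression and the cast iron into tension.
Compatibility of the two members (thermal + elastic change equal): (α₁ − α₂)ΔT = P·[1/(A₁E₁) + 1/(A₂E₂)].
|α₁ − α₂|·ΔT = 5.1×10⁻⁶ × 87 = 0.0004437.
1/(A₁E₁) + 1/(A₂E₂) = 1/(2325×118×10³) + 1/(1925×103×10³) = 8.688×10⁻⁹ N⁻¹.
So P = 0.0004437 / 8.688×10⁻⁹ = 51.07 kN.
σ_{cast iron} = P/A₂ = 51070/1925 = 26.53 MPa, tensile.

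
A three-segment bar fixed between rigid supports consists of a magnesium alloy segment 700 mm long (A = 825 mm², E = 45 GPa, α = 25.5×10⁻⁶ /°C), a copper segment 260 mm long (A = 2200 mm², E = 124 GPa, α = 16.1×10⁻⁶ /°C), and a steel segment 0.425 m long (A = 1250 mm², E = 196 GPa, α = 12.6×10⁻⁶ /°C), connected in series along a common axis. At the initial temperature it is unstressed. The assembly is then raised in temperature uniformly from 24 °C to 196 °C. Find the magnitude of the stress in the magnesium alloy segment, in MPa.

σ ≈ 265 MPa (compressive)

Free thermal expansion of the whole bar: Σ αᵢΔT Lᵢ = 25.5×10⁻⁶×172×700 + 16.1×10⁻⁶×172×260 + 12.6×10⁻⁶×172×425 = 4.711 mm.
Since the ends are fixed, an axial force P builds up, equal in every segment, with P · Σ Lᵢ/(AᵢEᵢ) = δ_free.
Σ Lᵢ/(AᵢEᵢ) = 700/(825×45×10³) + 260/(2200×124×10³) + 425/(1250×196×10³) = 2.154×10⁻⁵ mm/N.
P = 4.711 / 2.154×10⁻⁵ = 218700 N = 218.7 kN, compressive.
σ_{magnesium alloy} = P / A = 218700 / 825 = 265.1 MPa.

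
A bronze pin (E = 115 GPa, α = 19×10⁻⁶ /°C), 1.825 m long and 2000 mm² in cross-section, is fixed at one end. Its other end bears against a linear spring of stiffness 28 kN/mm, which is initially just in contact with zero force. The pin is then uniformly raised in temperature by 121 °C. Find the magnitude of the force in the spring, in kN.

The unrestrained thermal change is αΔT L = 19×10⁻⁶ × 121 × 1825 = 4.196 mm.
Let P be the compressive force at the spring. The pin shortens elastically by PL/(AE) and the spring compresses by P/k; together these equal δ_free.
P [ L/(AE) + 1/k ] = δ_free → P [ 1825/(2000×115×10³) + 1/(28×10³) ] = 4.196.
P = 4.196 / 4.365×10⁻⁵ = 96120 N.

P ≈ 96.1 kN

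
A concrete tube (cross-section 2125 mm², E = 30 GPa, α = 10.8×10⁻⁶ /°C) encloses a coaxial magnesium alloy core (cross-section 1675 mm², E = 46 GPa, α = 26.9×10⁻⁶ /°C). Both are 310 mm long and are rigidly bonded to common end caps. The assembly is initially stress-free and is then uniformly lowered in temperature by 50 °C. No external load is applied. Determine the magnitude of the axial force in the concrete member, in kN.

Both members must finish at the same length. With the larger α, the magnesium alloy tends to over-contract; the plates restrain it, putting the magnesium alloy in tension and the concrete in compression. With no external load the two internal forces are equal and opposite, magnitude P.
Equating the net (thermal + elastic) strains gives |α₁ − α₂|·ΔT = P·[1/(A₁E₁) + 1/(A₂E₂)].
|α₁ − α₂|·ΔT = 16.1×10⁻⁶ × 50 = 0.000805.
1/(A₁E₁) + 1/(A₂E₂) = 1/(2125×30×10³) + 1/(1675×46×10³) = 2.866×10⁻⁸ N⁻¹.
P = 0.000805 / 2.866×10⁻⁸ = 28080 N = 28.08 kN.

P ≈ 28.1 kN (compressive in the concrete)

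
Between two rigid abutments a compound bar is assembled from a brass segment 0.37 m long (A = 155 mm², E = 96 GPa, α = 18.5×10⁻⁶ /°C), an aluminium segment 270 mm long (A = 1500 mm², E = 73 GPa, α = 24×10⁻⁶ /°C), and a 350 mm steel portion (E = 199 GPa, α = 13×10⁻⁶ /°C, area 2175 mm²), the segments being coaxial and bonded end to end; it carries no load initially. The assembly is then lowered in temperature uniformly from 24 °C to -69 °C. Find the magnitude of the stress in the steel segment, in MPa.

σ ≈ 27.2 MPa (tensile)

With the walls removed the bar would change length by δ_free = Σ αᵢΔT Lᵢ = 18.5×10⁻⁶×93×370 + 24×10⁻⁶×93×270 + 13×10⁻⁶×93×350 = 1.662 mm.
The walls prevent any net length change, so an axial force P (same in every segment) develops. Compatibility: P · Σ Lᵢ/(AᵢEᵢ) = δ_free.
Σ Lᵢ/(AᵢEᵢ) = 370/(155×96×10³) + 270/(1500×73×10³) + 350/(2175×199×10³) = 2.814×10⁻⁵ mm/N.
P = 1.662 / 2.814×10⁻⁵ = 59080 N = 59.08 kN, tensile.
σ_{steel} = P / A = 59080 / 2175 = 27.16 MPa.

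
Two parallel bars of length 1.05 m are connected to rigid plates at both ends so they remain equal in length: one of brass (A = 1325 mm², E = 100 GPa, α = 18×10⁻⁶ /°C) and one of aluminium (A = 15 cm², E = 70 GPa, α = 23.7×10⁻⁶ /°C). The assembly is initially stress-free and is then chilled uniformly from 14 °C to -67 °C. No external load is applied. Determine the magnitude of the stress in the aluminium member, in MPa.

σ ≈ 18 MPa (tensile)

Both members must finish at the same length. With the larger α, the aluminium tends to over-contract; the plates restrain it, putting the aluminium in tension and the brass in compression. With no external load the two internal forces are equal and opposite, magnitude P.
Compatibility of the two members (thermal + elastic change equal): (α₁ − α₂)ΔT = P·[1/(A₁E₁) + 1/(A₂E₂)].
|α₁ − α₂|·ΔT = 5.7×10⁻⁶ × 81 = 0.0004617.
1/(A₁E₁) + 1/(A₂E₂) = 1/(1325×100×10³) + 1/(1500×70×10³) = 1.707×10⁻⁸ N⁻¹.
P = 0.0004617 / 1.707×10⁻⁸ = 27050 N = 27.05 kN.
σ_{aluminium} = P/A₂ = 27050/1500 = 18.03 MPa, tensile.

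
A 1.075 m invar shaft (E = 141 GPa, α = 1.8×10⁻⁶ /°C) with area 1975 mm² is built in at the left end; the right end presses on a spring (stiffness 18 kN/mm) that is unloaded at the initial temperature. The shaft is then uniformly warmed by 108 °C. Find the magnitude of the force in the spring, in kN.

The unrestrained thermal change is αΔT L = 1.8×10⁻⁶ × 108 × 1075 = 0.209 mm.
Let P be the compressive force at the spring. The shaft shortens elastically by PL/(AE) and the spring compresses by P/k; together these equal δ_free.
P [ L/(AE) + 1/k ] = δ_free → P [ 1075/(1975×141×10³) + 1/(18×10³) ] = 0.209.
P = 0.209 / 5.942×10⁻⁵ = 3517 N.

P ≈ 3.52 kN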